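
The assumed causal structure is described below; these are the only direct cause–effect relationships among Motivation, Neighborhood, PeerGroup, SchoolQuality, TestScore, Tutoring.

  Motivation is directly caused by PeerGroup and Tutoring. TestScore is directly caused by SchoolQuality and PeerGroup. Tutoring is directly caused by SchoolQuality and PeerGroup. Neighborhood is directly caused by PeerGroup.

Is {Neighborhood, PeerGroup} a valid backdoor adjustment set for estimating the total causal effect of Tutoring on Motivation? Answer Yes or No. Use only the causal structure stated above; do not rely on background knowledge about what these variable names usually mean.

Backdoor paths from Tutoring to Motivation (paths whose first edge points into Tutoring):
  P1: Tutoring <- SchoolQuality -> TestScore <- PeerGroup -> Motivation
  P2: Tutoring <- PeerGroup -> Motivation
Condition 1 (no descendant of Tutoring in the set): holds — descendants of Tutoring are {Motivation}; none are in {Neighborhood, PeerGroup}.
Condition 2 (every backdoor path blocked by {Neighborhood, PeerGroup}):
  P1: blocked at collider TestScore (neither it nor any descendant is in the conditioning set).
  P2: blocked at fork node PeerGroup ∈ conditioning set.
{Neighborhood, PeerGroup} satisfies the backdoor criterion.

Yes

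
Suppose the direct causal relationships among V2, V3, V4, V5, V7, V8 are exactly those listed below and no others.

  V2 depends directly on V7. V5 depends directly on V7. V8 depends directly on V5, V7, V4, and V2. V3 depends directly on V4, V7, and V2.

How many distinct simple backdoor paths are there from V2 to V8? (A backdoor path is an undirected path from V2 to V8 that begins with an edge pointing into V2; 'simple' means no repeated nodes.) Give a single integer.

3

A backdoor path from V2 to V8 is any simple undirected path whose first edge points into V2 (i.e. leaves V2 via a parent).
Parents of V2: {V7}.
Enumerating:
  P1: V2 <- V7 -> V5 -> V8
  P2: V2 <- V7 -> V8
  P3: V2 <- V7 -> V3 <- V4 -> V8
That exhausts the simple backdoor paths. Count: 3.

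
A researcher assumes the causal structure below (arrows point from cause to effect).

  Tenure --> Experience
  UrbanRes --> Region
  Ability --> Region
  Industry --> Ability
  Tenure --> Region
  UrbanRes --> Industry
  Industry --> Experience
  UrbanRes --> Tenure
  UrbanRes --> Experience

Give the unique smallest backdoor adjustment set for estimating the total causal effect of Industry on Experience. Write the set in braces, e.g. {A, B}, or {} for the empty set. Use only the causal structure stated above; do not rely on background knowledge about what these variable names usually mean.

{UrbanRes}

Variables eligible for adjustment (non-descendants of Industry, excluding Industry and Experience): {Tenure, UrbanRes}.
Backdoor paths from Industry to Experience:
  P1: Industry <- UrbanRes -> Tenure -> Experience
  P2: Industry <- UrbanRes -> Experience
  P3: Industry <- UrbanRes -> Region <- Tenure -> Experience
The empty set is not sufficient: P1 (Industry <- UrbanRes -> Tenure -> Experience) has no collider blocking it and no conditioned non-collider, so it is open.
Try {UrbanRes}:
  P1: blocked at fork node UrbanRes ∈ conditioning set.
  P2: blocked at fork node UrbanRes ∈ conditioning set.
  P3: blocked at fork node UrbanRes ∈ conditioning set.
{UrbanRes} contains no descendant of Industry and blocks every backdoor path.
No other singleton works — e.g. {Tenure} leaves P2 open — so {UrbanRes} is the unique smallest valid adjustment set.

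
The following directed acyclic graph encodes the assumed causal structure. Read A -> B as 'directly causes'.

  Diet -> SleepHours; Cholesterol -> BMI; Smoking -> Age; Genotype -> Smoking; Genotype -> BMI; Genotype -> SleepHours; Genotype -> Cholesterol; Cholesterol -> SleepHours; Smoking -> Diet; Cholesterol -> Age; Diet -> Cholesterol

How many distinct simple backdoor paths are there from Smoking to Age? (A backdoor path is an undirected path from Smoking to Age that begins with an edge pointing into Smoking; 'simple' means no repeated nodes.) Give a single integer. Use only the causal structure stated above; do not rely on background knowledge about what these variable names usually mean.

A backdoor path from Smoking to Age is any simple undirected path whose first edge points into Smoking (i.e. leaves Smoking via a parent).
Parents of Smoking: {Genotype}.
Enumerating:
  P1: Smoking <- Genotype -> Cholesterol -> Age
  P2: Smoking <- Genotype -> SleepHours <- Diet -> Cholesterol -> Age
  P3: Smoking <- Genotype -> SleepHours <- Cholesterol -> Age
  P4: Smoking <- Genotype -> BMI <- Cholesterol -> Age
That exhausts the simple backdoor paths. Count: 4.

4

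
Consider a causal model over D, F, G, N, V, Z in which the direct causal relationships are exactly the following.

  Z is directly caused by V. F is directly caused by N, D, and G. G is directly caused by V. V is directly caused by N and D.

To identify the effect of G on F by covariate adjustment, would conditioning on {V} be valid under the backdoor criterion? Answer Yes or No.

Backdoor paths from G to F (paths whose first edge points into G):
  P1: G <- V <- N -> F
  P2: G <- V <- D -> F
Condition 1 (no descendant of G in the set): holds — descendants of G are {F}; none are in {V}.
Condition 2 (every backdoor path blocked by {V}):
  P1: blocked at chain node V ∈ conditioning set.
  P2: blocked at chain node V ∈ conditioning set.
{V} satisfies the backdoor criterion.

Yes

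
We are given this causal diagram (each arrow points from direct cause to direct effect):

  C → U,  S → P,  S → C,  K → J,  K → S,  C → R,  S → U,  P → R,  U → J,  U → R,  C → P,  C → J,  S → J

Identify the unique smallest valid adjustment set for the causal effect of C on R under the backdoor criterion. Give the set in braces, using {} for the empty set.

{S}

Variables eligible for adjustment (non-descendants of C, excluding C and R): {K, S}.
Backdoor paths from C to R:
  P1: C <- S <- K -> J <- U -> R
  P2: C <- S -> P -> R
  P3: C <- S -> U -> R
  P4: C <- S -> J <- U -> R
The empty set is not sufficient: P2 (C <- S -> P -> R) has no collider blocking it and no conditioned non-collider, so it is open.
Try {S}:
  P1: blocked at chain node S ∈ conditioning set.
  P2: blocked at fork node S ∈ conditioning set.
  P3: blocked at fork node S ∈ conditioning set.
  P4: blocked at fork node S ∈ conditioning set.
{S} contains no descendant of C and blocks every backdoor path.
No other singleton works — e.g. {K} leaves P2 open — so {S} is the unique smallest valid adjustment set.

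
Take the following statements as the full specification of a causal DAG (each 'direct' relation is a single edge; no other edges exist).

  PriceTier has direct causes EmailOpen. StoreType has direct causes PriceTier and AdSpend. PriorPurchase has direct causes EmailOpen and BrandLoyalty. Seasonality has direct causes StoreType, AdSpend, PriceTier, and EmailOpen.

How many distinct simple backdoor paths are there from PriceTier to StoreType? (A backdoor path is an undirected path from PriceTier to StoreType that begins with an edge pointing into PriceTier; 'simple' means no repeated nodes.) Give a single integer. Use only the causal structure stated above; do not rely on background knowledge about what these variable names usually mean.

2

A backdoor path from PriceTier to StoreType is any simple undirected path whose first edge points into PriceTier (i.e. leaves PriceTier via a parent).
Parents of PriceTier: {EmailOpen}.
Enumerating:
  P1: PriceTier <- EmailOpen -> Seasonality <- AdSpend -> StoreType
  P2: PriceTier <- EmailOpen -> Seasonality <- StoreType
That exhausts the simple backdoor paths. Count: 2.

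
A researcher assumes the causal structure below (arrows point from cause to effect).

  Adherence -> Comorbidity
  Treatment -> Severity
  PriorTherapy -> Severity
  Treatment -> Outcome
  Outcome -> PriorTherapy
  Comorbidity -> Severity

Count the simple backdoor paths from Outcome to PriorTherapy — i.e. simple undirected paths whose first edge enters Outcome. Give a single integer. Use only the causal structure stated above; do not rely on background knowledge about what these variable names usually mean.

A backdoor path from Outcome to PriorTherapy is any simple undirected path whose first edge points into Outcome (i.e. leaves Outcome via a parent).
Parents of Outcome: {Treatment}.
Enumerating:
  P1: Outcome <- Treatment -> Severity <- PriorTherapy
That exhausts the simple backdoor paths. Count: 1.

1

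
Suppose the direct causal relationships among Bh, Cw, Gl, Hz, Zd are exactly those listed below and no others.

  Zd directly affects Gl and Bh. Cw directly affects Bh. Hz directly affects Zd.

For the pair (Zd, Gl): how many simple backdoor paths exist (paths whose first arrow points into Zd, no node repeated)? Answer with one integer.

A backdoor path from Zd to Gl is any simple undirected path whose first edge points into Zd (i.e. leaves Zd via a parent).
Parents of Zd: {Hz}.
No simple path from any parent of Zd reaches Gl without revisiting Zd, so there are no backdoor paths.

0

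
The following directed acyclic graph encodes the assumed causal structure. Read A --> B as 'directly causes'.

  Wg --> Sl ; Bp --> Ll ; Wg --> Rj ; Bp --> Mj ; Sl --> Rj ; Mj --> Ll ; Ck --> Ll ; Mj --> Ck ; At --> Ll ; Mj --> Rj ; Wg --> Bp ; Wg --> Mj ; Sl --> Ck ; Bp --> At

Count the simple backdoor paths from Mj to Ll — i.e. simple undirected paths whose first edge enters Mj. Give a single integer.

A backdoor path from Mj to Ll is any simple undirected path whose first edge points into Mj (i.e. leaves Mj via a parent).
Parents of Mj: {Bp, Wg}.
Enumerating:
  P1: Mj <- Wg -> Bp -> At -> Ll
  P2: Mj <- Wg -> Bp -> Ll
  P3: Mj <- Wg -> Sl -> Ck -> Ll
  P4: Mj <- Wg -> Rj <- Sl -> Ck -> Ll
  P5: Mj <- Bp <- Wg -> Sl -> Ck -> Ll
  P6: Mj <- Bp <- Wg -> Rj <- Sl -> Ck -> Ll
  P7: Mj <- Bp -> At -> Ll
  P8: Mj <- Bp -> Ll
That exhausts the simple backdoor paths. Count: 8.

8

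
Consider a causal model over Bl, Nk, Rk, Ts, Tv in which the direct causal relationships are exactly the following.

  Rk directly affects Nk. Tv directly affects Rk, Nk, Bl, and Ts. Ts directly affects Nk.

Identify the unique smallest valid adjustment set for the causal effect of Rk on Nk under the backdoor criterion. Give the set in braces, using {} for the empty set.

Variables eligible for adjustment (non-descendants of Rk, excluding Rk and Nk): {Bl, Ts, Tv}.
Backdoor paths from Rk to Nk:
  P1: Rk <- Tv -> Ts -> Nk
  P2: Rk <- Tv -> Nk
The empty set is not sufficient: P1 (Rk <- Tv -> Ts -> Nk) has no collider blocking it and no conditioned non-collider, so it is open.
Try {Tv}:
  P1: blocked at fork node Tv ∈ conditioning set.
  P2: blocked at fork node Tv ∈ conditioning set.
{Tv} contains no descendant of Rk and blocks every backdoor path.
No other singleton works — e.g. {Bl} leaves P1 open — so {Tv} is the unique smallest valid adjustment set.

{Tv}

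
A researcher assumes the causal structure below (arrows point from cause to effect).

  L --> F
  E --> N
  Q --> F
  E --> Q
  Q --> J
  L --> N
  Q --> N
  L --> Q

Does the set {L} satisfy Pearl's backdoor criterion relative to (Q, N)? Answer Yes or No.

Backdoor paths from Q to N (paths whose first edge points into Q):
  P1: Q <- E -> N
  P2: Q <- L -> N
Condition 1 (no descendant of Q in the set): holds — descendants of Q are {F, J, N}; none are in {L}.
Condition 2 (every backdoor path blocked by {L}):
  P1: open — no interior node is in the conditioning set.
  P2: blocked at fork node L ∈ conditioning set.
{L} does not satisfy the backdoor criterion.

No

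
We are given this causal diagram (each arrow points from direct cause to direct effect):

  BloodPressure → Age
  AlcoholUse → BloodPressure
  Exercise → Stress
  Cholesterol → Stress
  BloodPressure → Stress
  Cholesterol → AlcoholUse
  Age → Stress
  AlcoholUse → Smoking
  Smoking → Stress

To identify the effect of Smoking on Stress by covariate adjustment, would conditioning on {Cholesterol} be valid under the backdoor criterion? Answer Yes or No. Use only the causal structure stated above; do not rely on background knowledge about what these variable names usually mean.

Backdoor paths from Smoking to Stress (paths whose first edge points into Smoking):
  P1: Smoking <- AlcoholUse <- Cholesterol -> Stress
  P2: Smoking <- AlcoholUse -> BloodPressure -> Age -> Stress
  P3: Smoking <- AlcoholUse -> BloodPressure -> Stress
Condition 1 (no descendant of Smoking in the set): holds — descendants of Smoking are {Stress}; none are in {Cholesterol}.
Condition 2 (every backdoor path blocked by {Cholesterol}):
  P1: blocked at fork node Cholesterol ∈ conditioning set.
  P2: open — no interior node is in the conditioning set.
  P3: open — no interior node is in the conditioning set.
{Cholesterol} does not satisfy the backdoor criterion.

No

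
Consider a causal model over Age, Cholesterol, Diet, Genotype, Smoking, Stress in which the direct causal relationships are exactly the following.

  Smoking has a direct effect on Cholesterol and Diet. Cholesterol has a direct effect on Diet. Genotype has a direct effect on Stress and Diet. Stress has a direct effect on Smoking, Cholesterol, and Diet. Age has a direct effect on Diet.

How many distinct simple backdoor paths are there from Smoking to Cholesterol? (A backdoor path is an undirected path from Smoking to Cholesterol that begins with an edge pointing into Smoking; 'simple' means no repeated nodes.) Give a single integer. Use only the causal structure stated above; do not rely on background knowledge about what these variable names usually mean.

A backdoor path from Smoking to Cholesterol is any simple undirected path whose first edge points into Smoking (i.e. leaves Smoking via a parent).
Parents of Smoking: {Stress}.
Enumerating:
  P1: Smoking <- Stress <- Genotype -> Diet <- Cholesterol
  P2: Smoking <- Stress -> Cholesterol
  P3: Smoking <- Stress -> Diet <- Cholesterol
That exhausts the simple backdoor paths. Count: 3.

3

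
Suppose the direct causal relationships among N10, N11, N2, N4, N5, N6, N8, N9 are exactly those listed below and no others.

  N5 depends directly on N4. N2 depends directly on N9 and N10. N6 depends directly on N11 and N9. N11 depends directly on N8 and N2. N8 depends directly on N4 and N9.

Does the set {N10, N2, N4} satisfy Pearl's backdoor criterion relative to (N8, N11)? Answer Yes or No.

Yes

Backdoor paths from N8 to N11 (paths whose first edge points into N8):
  P1: N8 <- N9 -> N2 -> N11
  P2: N8 <- N9 -> N6 <- N11
Condition 1 (no descendant of N8 in the set): holds — descendants of N8 are {N11, N6}; none are in {N10, N2, N4}.
Condition 2 (every backdoor path blocked by {N10, N2, N4}):
  P1: blocked at chain node N2 ∈ conditioning set.
  P2: blocked at collider N6 (neither it nor any descendant is in the conditioning set).
{N10, N2, N4} satisfies the backdoor criterion.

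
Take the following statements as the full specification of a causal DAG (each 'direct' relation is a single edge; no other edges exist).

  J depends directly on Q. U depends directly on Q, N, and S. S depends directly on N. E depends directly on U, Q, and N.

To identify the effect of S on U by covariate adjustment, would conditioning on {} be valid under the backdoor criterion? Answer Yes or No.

Backdoor paths from S to U (paths whose first edge points into S):
  P1: S <- N -> U
  P2: S <- N -> E <- Q -> U
  P3: S <- N -> E <- U
Condition 1 (no descendant of S in the set): holds — descendants of S are {E, U}; none are in {}.
Condition 2 (every backdoor path blocked by {}):
  P1: open — no interior node is in the conditioning set.
  P2: blocked at collider E (neither it nor any descendant is in the conditioning set).
  P3: blocked at collider E (neither it nor any descendant is in the conditioning set).
{} does not satisfy the backdoor criterion.

No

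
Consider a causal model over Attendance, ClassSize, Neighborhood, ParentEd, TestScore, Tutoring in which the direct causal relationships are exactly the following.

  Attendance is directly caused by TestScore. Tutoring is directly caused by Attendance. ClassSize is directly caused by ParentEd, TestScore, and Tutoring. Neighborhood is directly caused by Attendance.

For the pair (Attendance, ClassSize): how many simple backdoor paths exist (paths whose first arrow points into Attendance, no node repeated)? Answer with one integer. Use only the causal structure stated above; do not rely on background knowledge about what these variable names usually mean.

A backdoor path from Attendance to ClassSize is any simple undirected path whose first edge points into Attendance (i.e. leaves Attendance via a parent).
Parents of Attendance: {TestScore}.
Enumerating:
  P1: Attendance <- TestScore -> ClassSize
That exhausts the simple backdoor paths. Count: 1.

1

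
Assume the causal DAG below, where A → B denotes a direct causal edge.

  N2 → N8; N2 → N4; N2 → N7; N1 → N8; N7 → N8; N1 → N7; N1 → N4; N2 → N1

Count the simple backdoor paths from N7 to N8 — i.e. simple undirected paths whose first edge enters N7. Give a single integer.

A backdoor path from N7 to N8 is any simple undirected path whose first edge points into N7 (i.e. leaves N7 via a parent).
Parents of N7: {N1, N2}.
Enumerating:
  P1: N7 <- N2 -> N1 -> N8
  P2: N7 <- N2 -> N4 <- N1 -> N8
  P3: N7 <- N2 -> N8
  P4: N7 <- N1 <- N2 -> N8
  P5: N7 <- N1 -> N4 <- N2 -> N8
  P6: N7 <- N1 -> N8
That exhausts the simple backdoor paths. Count: 6.

6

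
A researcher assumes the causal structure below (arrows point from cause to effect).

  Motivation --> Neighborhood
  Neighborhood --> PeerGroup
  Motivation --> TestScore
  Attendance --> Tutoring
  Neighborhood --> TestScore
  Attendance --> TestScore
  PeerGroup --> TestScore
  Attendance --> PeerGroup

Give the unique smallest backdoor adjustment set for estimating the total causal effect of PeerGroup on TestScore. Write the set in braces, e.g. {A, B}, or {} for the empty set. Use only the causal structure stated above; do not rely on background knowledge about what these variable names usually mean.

Variables eligible for adjustment (non-descendants of PeerGroup, excluding PeerGroup and TestScore): {Attendance, Motivation, Neighborhood, Tutoring}.
Backdoor paths from PeerGroup to TestScore:
  P1: PeerGroup <- Attendance -> TestScore
  P2: PeerGroup <- Neighborhood <- Motivation -> TestScore
  P3: PeerGroup <- Neighborhood -> TestScore
The empty set is not sufficient: P1 (PeerGroup <- Attendance -> TestScore) has no collider blocking it and no conditioned non-collider, so it is open.
Try {Attendance, Neighborhood}:
  P1: blocked at fork node Attendance ∈ conditioning set.
  P2: blocked at chain node Neighborhood ∈ conditioning set.
  P3: blocked at fork node Neighborhood ∈ conditioning set.
{Attendance, Neighborhood} contains no descendant of PeerGroup and blocks every backdoor path.
Every element of {Attendance, Neighborhood} is needed (dropping Attendance leaves P1 open; dropping Neighborhood leaves P2 open), so no proper subset is valid.
Among all size-2 subsets of the eligible variables, only {Attendance, Neighborhood} blocks every backdoor path, so it is the unique smallest valid adjustment set.

{Attendance, Neighborhood}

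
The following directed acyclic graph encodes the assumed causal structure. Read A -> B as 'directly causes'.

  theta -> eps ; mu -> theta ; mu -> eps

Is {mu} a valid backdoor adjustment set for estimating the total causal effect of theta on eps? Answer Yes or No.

Backdoor paths from theta to eps (paths whose first edge points into theta):
  P1: theta <- mu -> eps
Condition 1 (no descendant of theta in the set): holds — descendants of theta are {eps}; none are in {mu}.
Condition 2 (every backdoor path blocked by {mu}):
  P1: blocked at fork node mu ∈ conditioning set.
{mu} satisfies the backdoor criterion.

Yes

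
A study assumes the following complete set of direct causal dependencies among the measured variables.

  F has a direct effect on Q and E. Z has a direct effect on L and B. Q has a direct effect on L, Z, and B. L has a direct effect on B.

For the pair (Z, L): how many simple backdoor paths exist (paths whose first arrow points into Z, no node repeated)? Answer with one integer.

A backdoor path from Z to L is any simple undirected path whose first edge points into Z (i.e. leaves Z via a parent).
Parents of Z: {Q}.
Enumerating:
  P1: Z <- Q -> L
  P2: Z <- Q -> B <- L
That exhausts the simple backdoor paths. Count: 2.

2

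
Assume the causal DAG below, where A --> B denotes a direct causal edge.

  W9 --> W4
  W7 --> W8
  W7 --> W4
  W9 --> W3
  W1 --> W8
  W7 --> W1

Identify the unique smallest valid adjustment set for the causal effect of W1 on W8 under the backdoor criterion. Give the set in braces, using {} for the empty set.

{W7}

Variables eligible for adjustment (non-descendants of W1, excluding W1 and W8): {W3, W4, W7, W9}.
Backdoor paths from W1 to W8:
  P1: W1 <- W7 -> W8
The empty set is not sufficient: P1 (W1 <- W7 -> W8) has no collider blocking it and no conditioned non-collider, so it is open.
Try {W7}:
  P1: blocked at fork node W7 ∈ conditioning set.
{W7} contains no descendant of W1 and blocks every backdoor path.
No other singleton works — e.g. {W9} leaves P1 open — so {W7} is the unique smallest valid adjustment set.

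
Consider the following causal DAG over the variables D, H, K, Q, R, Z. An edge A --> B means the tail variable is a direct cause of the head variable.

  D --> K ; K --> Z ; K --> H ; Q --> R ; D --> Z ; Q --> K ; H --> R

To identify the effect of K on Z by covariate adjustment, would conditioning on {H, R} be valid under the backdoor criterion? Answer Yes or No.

No

Backdoor paths from K to Z (paths whose first edge points into K):
  P1: K <- D -> Z
Condition 1 (no descendant of K in the set): FAILS — H and R are descendants of K.
Condition 2 (every backdoor path blocked by {H, R}):
  P1: open — no interior node is in the conditioning set.
{H, R} does not satisfy the backdoor criterion.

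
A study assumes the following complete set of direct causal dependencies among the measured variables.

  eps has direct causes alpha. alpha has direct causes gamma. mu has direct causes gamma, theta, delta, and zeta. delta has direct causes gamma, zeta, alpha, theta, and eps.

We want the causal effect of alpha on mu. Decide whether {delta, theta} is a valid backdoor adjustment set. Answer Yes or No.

Backdoor paths from alpha to mu (paths whose first edge points into alpha):
  P1: alpha <- gamma -> delta <- theta -> mu
  P2: alpha <- gamma -> delta <- zeta -> mu
  P3: alpha <- gamma -> delta -> mu
  P4: alpha <- gamma -> mu
Condition 1 (no descendant of alpha in the set): FAILS — delta is a descendant of alpha.
Condition 2 (every backdoor path blocked by {delta, theta}):
  P1: blocked at fork node theta ∈ conditioning set.
  P2: open — collider(s) delta are conditioned on (or have a conditioned descendant) and no non-collider on the path is in the set.
  P3: blocked at chain node delta ∈ conditioning set.
  P4: open — no interior node is in the conditioning set.
{delta, theta} does not satisfy the backdoor criterion.

No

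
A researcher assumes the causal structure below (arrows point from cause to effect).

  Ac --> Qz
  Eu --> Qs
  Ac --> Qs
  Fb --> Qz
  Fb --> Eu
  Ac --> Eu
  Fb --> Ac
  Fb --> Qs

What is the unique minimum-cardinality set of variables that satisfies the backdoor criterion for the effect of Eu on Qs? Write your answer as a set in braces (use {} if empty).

{Ac, Fb}

Variables eligible for adjustment (non-descendants of Eu, excluding Eu and Qs): {Ac, Fb, Qz}.
Backdoor paths from Eu to Qs:
  P1: Eu <- Fb -> Ac -> Qs
  P2: Eu <- Fb -> Qz <- Ac -> Qs
  P3: Eu <- Fb -> Qs
  P4: Eu <- Ac <- Fb -> Qs
  P5: Eu <- Ac -> Qz <- Fb -> Qs
  P6: Eu <- Ac -> Qs
The empty set is not sufficient: P1 (Eu <- Fb -> Ac -> Qs) has no collider blocking it and no conditioned non-collider, so it is open.
Try {Ac, Fb}:
  P1: blocked at fork node Fb ∈ conditioning set.
  P2: blocked at fork node Fb ∈ conditioning set.
  P3: blocked at fork node Fb ∈ conditioning set.
  P4: blocked at chain node Ac ∈ conditioning set.
  P5: blocked at fork node Ac ∈ conditioning set.
  P6: blocked at fork node Ac ∈ conditioning set.
{Ac, Fb} contains no descendant of Eu and blocks every backdoor path.
Every element of {Ac, Fb} is needed (dropping Ac leaves P6 open; dropping Fb leaves P3 open), so no proper subset is valid.
Among all size-2 subsets of the eligible variables, only {Ac, Fb} blocks every backdoor path, so it is the unique smallest valid adjustment set.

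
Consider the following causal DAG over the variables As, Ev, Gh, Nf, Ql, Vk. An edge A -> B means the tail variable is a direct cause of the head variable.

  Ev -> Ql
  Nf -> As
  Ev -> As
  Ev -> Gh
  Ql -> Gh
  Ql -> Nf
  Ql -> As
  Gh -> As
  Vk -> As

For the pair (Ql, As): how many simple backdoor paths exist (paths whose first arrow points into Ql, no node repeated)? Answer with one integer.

A backdoor path from Ql to As is any simple undirected path whose first edge points into Ql (i.e. leaves Ql via a parent).
Parents of Ql: {Ev}.
Enumerating:
  P1: Ql <- Ev -> Gh -> As
  P2: Ql <- Ev -> As
That exhausts the simple backdoor paths. Count: 2.

2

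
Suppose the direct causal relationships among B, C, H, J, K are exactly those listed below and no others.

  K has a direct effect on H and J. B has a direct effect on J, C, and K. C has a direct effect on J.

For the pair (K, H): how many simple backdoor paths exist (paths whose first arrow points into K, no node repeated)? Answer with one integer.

A backdoor path from K to H is any simple undirected path whose first edge points into K (i.e. leaves K via a parent).
Parents of K: {B}.
No simple path from any parent of K reaches H without revisiting K, so there are no backdoor paths.

0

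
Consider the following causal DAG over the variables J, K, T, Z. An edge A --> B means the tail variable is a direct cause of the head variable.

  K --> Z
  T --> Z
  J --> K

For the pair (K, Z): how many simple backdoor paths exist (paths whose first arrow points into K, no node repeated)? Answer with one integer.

A backdoor path from K to Z is any simple undirected path whose first edge points into K (i.e. leaves K via a parent).
Parents of K: {J}.
No simple path from any parent of K reaches Z without revisiting K, so there are no backdoor paths.

0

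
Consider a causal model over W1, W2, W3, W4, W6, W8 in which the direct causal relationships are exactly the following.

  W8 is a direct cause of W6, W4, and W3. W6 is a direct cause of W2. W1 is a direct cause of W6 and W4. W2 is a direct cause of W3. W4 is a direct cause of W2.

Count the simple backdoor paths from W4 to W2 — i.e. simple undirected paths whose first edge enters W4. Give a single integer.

A backdoor path from W4 to W2 is any simple undirected path whose first edge points into W4 (i.e. leaves W4 via a parent).
Parents of W4: {W1, W8}.
Enumerating:
  P1: W4 <- W1 -> W6 <- W8 -> W3 <- W2
  P2: W4 <- W1 -> W6 -> W2
  P3: W4 <- W8 -> W6 -> W2
  P4: W4 <- W8 -> W3 <- W2
That exhausts the simple backdoor paths. Count: 4.

4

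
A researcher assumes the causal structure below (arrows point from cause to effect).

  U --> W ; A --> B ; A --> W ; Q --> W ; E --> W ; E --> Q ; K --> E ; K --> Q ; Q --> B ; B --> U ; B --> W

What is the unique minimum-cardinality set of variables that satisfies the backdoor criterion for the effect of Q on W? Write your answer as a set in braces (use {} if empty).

Variables eligible for adjustment (non-descendants of Q, excluding Q and W): {A, E, K}.
Backdoor paths from Q to W:
  P1: Q <- K -> E -> W
  P2: Q <- E -> W
The empty set is not sufficient: P1 (Q <- K -> E -> W) has no collider blocking it and no conditioned non-collider, so it is open.
Try {E}:
  P1: blocked at chain node E ∈ conditioning set.
  P2: blocked at fork node E ∈ conditioning set.
{E} contains no descendant of Q and blocks every backdoor path.
No other singleton works — e.g. {K} leaves P2 open — so {E} is the unique smallest valid adjustment set.

{E}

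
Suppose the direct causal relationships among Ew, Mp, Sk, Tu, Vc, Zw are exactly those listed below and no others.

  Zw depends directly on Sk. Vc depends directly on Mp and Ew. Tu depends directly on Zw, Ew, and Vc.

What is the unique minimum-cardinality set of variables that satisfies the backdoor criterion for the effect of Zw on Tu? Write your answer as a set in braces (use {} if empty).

Variables eligible for adjustment (non-descendants of Zw, excluding Zw and Tu): {Ew, Mp, Sk, Vc}.
Backdoor paths from Zw to Tu:
  (none)
With no backdoor paths the empty set already satisfies the criterion, and it is trivially minimal.

{}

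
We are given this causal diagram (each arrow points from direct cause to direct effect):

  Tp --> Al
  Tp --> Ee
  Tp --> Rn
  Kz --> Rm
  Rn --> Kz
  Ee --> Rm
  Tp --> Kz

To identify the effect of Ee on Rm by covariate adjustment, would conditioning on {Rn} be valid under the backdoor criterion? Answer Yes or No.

Backdoor paths from Ee to Rm (paths whose first edge points into Ee):
  P1: Ee <- Tp -> Rn -> Kz -> Rm
  P2: Ee <- Tp -> Kz -> Rm
Condition 1 (no descendant of Ee in the set): holds — descendants of Ee are {Rm}; none are in {Rn}.
Condition 2 (every backdoor path blocked by {Rn}):
  P1: blocked at chain node Rn ∈ conditioning set.
  P2: open — no interior node is in the conditioning set.
{Rn} does not satisfy the backdoor criterion.

No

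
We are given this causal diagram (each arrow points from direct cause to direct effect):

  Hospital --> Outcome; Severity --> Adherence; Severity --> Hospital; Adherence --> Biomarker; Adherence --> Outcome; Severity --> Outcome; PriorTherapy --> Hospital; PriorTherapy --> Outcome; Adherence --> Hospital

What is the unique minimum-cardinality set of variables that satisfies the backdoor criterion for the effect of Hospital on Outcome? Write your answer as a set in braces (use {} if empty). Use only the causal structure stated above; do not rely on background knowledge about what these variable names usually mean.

{Adherence, PriorTherapy, Severity}

Variables eligible for adjustment (non-descendants of Hospital, excluding Hospital and Outcome): {Adherence, Biomarker, PriorTherapy, Severity}.
Backdoor paths from Hospital to Outcome:
  P1: Hospital <- Severity -> Adherence -> Outcome
  P2: Hospital <- Severity -> Outcome
  P3: Hospital <- PriorTherapy -> Outcome
  P4: Hospital <- Adherence <- Severity -> Outcome
  P5: Hospital <- Adherence -> Outcome
The empty set is not sufficient: P1 (Hospital <- Severity -> Adherence -> Outcome) has no collider blocking it and no conditioned non-collider, so it is open.
Try {Adherence, PriorTherapy, Severity}:
  P1: blocked at fork node Severity ∈ conditioning set.
  P2: blocked at fork node Severity ∈ conditioning set.
  P3: blocked at fork node PriorTherapy ∈ conditioning set.
  P4: blocked at chain node Adherence ∈ conditioning set.
  P5: blocked at fork node Adherence ∈ conditioning set.
{Adherence, PriorTherapy, Severity} contains no descendant of Hospital and blocks every backdoor path.
Every element of {Adherence, PriorTherapy, Severity} is needed (dropping Adherence leaves P5 open; dropping PriorTherapy leaves P3 open; dropping Severity leaves P2 open), so no proper subset is valid.
Among all size-3 subsets of the eligible variables, only {Adherence, PriorTherapy, Severity} blocks every backdoor path, so it is the unique smallest valid adjustment set.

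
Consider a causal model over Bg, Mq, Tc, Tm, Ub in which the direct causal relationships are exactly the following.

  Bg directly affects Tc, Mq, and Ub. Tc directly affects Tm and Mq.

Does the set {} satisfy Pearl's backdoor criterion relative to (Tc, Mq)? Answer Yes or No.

No

Backdoor paths from Tc to Mq (paths whose first edge points into Tc):
  P1: Tc <- Bg -> Mq
Condition 1 (no descendant of Tc in the set): holds — descendants of Tc are {Mq, Tm}; none are in {}.
Condition 2 (every backdoor path blocked by {}):
  P1: open — no interior node is in the conditioning set.
{} does not satisfy the backdoor criterion.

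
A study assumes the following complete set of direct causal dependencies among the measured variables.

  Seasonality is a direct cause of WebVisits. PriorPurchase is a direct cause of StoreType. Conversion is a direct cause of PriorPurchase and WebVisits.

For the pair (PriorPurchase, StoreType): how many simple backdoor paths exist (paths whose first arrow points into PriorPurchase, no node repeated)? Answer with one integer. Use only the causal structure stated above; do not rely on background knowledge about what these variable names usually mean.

A backdoor path from PriorPurchase to StoreType is any simple undirected path whose first edge points into PriorPurchase (i.e. leaves PriorPurchase via a parent).
Parents of PriorPurchase: {Conversion}.
No simple path from any parent of PriorPurchase reaches StoreType without revisiting PriorPurchase, so there are no backdoor paths.

0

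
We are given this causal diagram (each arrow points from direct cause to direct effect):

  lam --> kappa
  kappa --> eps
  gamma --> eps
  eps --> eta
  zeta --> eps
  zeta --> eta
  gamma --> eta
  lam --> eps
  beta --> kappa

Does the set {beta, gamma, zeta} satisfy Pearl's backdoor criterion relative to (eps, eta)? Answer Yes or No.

Backdoor paths from eps to eta (paths whose first edge points into eps):
  P1: eps <- zeta -> eta
  P2: eps <- gamma -> eta
Condition 1 (no descendant of eps in the set): holds — descendants of eps are {eta}; none are in {beta, gamma, zeta}.
Condition 2 (every backdoor path blocked by {beta, gamma, zeta}):
  P1: blocked at fork node zeta ∈ conditioning set.
  P2: blocked at fork node gamma ∈ conditioning set.
{beta, gamma, zeta} satisfies the backdoor criterion.

Yes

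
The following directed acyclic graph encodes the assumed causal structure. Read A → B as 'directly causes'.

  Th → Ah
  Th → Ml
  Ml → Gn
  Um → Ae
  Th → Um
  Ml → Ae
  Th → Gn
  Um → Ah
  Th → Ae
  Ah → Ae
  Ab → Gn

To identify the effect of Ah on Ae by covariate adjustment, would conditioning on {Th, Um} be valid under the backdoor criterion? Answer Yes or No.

Backdoor paths from Ah to Ae (paths whose first edge points into Ah):
  P1: Ah <- Th -> Ml -> Ae
  P2: Ah <- Th -> Um -> Ae
  P3: Ah <- Th -> Gn <- Ml -> Ae
  P4: Ah <- Th -> Ae
  P5: Ah <- Um <- Th -> Ml -> Ae
  P6: Ah <- Um <- Th -> Gn <- Ml -> Ae
  P7: Ah <- Um <- Th -> Ae
  P8: Ah <- Um -> Ae
Condition 1 (no descendant of Ah in the set): holds — descendants of Ah are {Ae}; none are in {Th, Um}.
Condition 2 (every backdoor path blocked by {Th, Um}):
  P1: blocked at fork node Th ∈ conditioning set.
  P2: blocked at fork node Th ∈ conditioning set.
  P3: blocked at fork node Th ∈ conditioning set.
  P4: blocked at fork node Th ∈ conditioning set.
  P5: blocked at chain node Um ∈ conditioning set.
  P6: blocked at chain node Um ∈ conditioning set.
  P7: blocked at chain node Um ∈ conditioning set.
  P8: blocked at fork node Um ∈ conditioning set.
{Th, Um} satisfies the backdoor criterion.

Yes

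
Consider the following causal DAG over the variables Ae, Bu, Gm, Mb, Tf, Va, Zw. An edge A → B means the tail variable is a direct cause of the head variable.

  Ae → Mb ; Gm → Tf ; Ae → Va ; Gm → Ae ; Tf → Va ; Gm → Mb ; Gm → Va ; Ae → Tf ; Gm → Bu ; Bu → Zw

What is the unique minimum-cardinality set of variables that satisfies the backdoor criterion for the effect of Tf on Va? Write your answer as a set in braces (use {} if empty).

Variables eligible for adjustment (non-descendants of Tf, excluding Tf and Va): {Ae, Bu, Gm, Mb, Zw}.
Backdoor paths from Tf to Va:
  P1: Tf <- Gm -> Ae -> Va
  P2: Tf <- Gm -> Mb <- Ae -> Va
  P3: Tf <- Gm -> Va
  P4: Tf <- Ae <- Gm -> Va
  P5: Tf <- Ae -> Mb <- Gm -> Va
  P6: Tf <- Ae -> Va
The empty set is not sufficient: P1 (Tf <- Gm -> Ae -> Va) has no collider blocking it and no conditioned non-collider, so it is open.
Try {Ae, Gm}:
  P1: blocked at fork node Gm ∈ conditioning set.
  P2: blocked at fork node Gm ∈ conditioning set.
  P3: blocked at fork node Gm ∈ conditioning set.
  P4: blocked at chain node Ae ∈ conditioning set.
  P5: blocked at fork node Ae ∈ conditioning set.
  P6: blocked at fork node Ae ∈ conditioning set.
{Ae, Gm} contains no descendant of Tf and blocks every backdoor path.
Every element of {Ae, Gm} is needed (dropping Ae leaves P6 open; dropping Gm leaves P3 open), so no proper subset is valid.
Among all size-2 subsets of the eligible variables, only {Ae, Gm} blocks every backdoor path, so it is the unique smallest valid adjustment set.

{Ae, Gm}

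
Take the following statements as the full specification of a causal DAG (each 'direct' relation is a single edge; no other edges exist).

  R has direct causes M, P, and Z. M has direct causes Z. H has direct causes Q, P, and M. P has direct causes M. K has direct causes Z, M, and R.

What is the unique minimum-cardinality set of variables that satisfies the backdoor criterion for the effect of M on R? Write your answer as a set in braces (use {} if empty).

Variables eligible for adjustment (non-descendants of M, excluding M and R): {Q, Z}.
Backdoor paths from M to R:
  P1: M <- Z -> R
  P2: M <- Z -> K <- R
The empty set is not sufficient: P1 (M <- Z -> R) has no collider blocking it and no conditioned non-collider, so it is open.
Try {Z}:
  P1: blocked at fork node Z ∈ conditioning set.
  P2: blocked at fork node Z ∈ conditioning set.
{Z} contains no descendant of M and blocks every backdoor path.
No other singleton works — e.g. {Q} leaves P1 open — so {Z} is the unique smallest valid adjustment set.

{Z}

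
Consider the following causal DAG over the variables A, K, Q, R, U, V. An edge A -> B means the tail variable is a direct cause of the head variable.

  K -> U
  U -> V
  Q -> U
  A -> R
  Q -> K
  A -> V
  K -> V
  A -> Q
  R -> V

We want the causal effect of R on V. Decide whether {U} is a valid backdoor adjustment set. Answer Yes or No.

Backdoor paths from R to V (paths whose first edge points into R):
  P1: R <- A -> Q -> K -> U -> V
  P2: R <- A -> Q -> K -> V
  P3: R <- A -> Q -> U <- K -> V
  P4: R <- A -> Q -> U -> V
  P5: R <- A -> V
Condition 1 (no descendant of R in the set): holds — descendants of R are {V}; none are in {U}.
Condition 2 (every backdoor path blocked by {U}):
  P1: blocked at chain node U ∈ conditioning set.
  P2: open — no interior node is in the conditioning set.
  P3: open — collider(s) U are conditioned on (or have a conditioned descendant) and no non-collider on the path is in the set.
  P4: blocked at chain node U ∈ conditioning set.
  P5: open — no interior node is in the conditioning set.
{U} does not satisfy the backdoor criterion.

No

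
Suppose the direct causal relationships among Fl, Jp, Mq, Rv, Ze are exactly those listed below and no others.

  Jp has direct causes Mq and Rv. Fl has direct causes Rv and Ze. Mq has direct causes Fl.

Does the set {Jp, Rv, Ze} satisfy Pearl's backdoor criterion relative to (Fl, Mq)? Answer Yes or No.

No

Backdoor paths from Fl to Mq (paths whose first edge points into Fl):
  P1: Fl <- Rv -> Jp <- Mq
Condition 1 (no descendant of Fl in the set): FAILS — Jp is a descendant of Fl.
Condition 2 (every backdoor path blocked by {Jp, Rv, Ze}):
  P1: blocked at fork node Rv ∈ conditioning set.
{Jp, Rv, Ze} does not satisfy the backdoor criterion.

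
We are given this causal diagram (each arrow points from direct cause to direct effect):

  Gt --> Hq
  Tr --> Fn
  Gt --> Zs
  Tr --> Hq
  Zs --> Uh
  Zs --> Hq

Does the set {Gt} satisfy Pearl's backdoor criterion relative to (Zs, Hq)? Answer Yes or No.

Yes

Backdoor paths from Zs to Hq (paths whose first edge points into Zs):
  P1: Zs <- Gt -> Hq
Condition 1 (no descendant of Zs in the set): holds — descendants of Zs are {Hq, Uh}; none are in {Gt}.
Condition 2 (every backdoor path blocked by {Gt}):
  P1: blocked at fork node Gt ∈ conditioning set.
{Gt} satisfies the backdoor criterion.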